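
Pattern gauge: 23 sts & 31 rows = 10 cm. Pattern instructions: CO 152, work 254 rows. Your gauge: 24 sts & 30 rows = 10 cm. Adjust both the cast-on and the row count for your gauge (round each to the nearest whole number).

Stitches: 152 × 24/23 = 158.61 → 159.
Rows: 254 × 30/31 = 245.81 → 246.

Cast on 159 stitches; work 246 rows.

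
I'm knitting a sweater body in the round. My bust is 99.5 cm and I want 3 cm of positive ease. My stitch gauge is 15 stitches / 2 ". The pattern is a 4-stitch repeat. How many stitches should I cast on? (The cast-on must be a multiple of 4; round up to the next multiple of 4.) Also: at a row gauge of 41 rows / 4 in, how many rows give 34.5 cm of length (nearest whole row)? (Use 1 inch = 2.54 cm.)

Finished = 99.5 + 3 = 102.5 cm.
102.5 cm × 1/2.54 = 40.35 inches.
15/2 = 7.5 sts per in; 40.35 × 7.5 = 302.66 sts.
Next multiple of 4 → 304.
34.5 cm = 13.58 inches; × 10.25 = 139.22 → 139 rows.

Cast on 304 stitches; work 139 rows.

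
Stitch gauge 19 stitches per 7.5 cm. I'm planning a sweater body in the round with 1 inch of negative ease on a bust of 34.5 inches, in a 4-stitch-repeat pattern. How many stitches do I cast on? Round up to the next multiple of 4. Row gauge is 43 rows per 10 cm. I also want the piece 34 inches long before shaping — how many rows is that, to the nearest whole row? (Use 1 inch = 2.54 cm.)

Finished = 34.5 − 1 = 33.5 inches.
33.5 inches × 2.54 = 85.09 cm.
19/7.5 = 2.533 sts per cm; 85.09 × 2.533 = 215.56 sts.
Next multiple of 4 → 216.
34 inches = 86.36 cm; × 4.3 = 371.35 → 371 rows.

Cast on 216 stitches; work 371 rows.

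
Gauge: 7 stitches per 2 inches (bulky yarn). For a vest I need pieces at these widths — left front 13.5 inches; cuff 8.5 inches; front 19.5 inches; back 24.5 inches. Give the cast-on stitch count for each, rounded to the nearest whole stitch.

Rate = 7/2 = 3.5 sts per in.
left front: 13.5 × 3.5 = 47.25 → 47.
cuff: 8.5 × 3.5 = 29.75 → 30.
front: 19.5 × 3.5 = 68.25 → 68.
back: 24.5 × 3.5 = 85.75 → 86.

left front 47; cuff 30; front 68; back 86.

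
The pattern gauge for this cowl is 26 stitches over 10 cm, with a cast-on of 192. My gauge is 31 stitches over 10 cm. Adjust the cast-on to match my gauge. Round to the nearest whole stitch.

Scale factor = 31 / 26 = 1.192.
192 × 31 / 26 = 228.92 sts.
→ 229 sts.

CO 229 sts.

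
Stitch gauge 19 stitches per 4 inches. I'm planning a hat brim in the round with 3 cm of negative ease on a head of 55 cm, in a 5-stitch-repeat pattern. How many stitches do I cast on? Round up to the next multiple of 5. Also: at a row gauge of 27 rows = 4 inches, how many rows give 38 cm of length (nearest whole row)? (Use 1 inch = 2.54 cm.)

Cast on 100 stitches; work 101 rows.

Finished = 55 − 3 = 52 cm.
52 cm × 1/2.54 = 20.47 inches.
19/4 = 4.75 sts per in; 20.47 × 4.75 = 97.24 sts.
Next multiple of 5 → 100.
38 cm = 14.96 inches; × 6.75 = 100.98 → 101 rows.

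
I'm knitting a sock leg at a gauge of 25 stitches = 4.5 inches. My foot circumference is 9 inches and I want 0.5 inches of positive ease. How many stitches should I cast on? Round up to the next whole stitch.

Cast on 53 stitches.

Finished = 9 + 0.5 = 9.5 in.
25 / 4.5 = 5.556 sts per inch.
9.50 × 5.556 = 52.78 sts.
→ 53 sts.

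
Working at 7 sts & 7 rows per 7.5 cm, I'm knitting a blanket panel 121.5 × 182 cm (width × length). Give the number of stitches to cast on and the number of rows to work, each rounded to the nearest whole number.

Cast on 113 stitches and work 170 rows.

Stitch gauge = 7/7.5 = 0.933 sts/cm; 121.5 × 0.933 = 113.40 → 113 sts.
Row gauge = 7/7.5 = 0.933 rows/cm; 182 × 0.933 = 169.87 → 170 rows.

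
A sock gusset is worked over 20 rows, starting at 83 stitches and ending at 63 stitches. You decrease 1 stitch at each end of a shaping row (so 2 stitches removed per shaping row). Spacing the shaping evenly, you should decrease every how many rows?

Stitches to remove: |63 − 83| = 20.
Shaping rows needed: 20 / 2 = 10.
20 rows / 10 = every 2 rows.

Decrease every 2nd row.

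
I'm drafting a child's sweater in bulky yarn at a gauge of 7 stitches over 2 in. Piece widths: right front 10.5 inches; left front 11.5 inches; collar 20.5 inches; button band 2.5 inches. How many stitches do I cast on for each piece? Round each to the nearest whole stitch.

right front 37; left front 40; collar 72; button band 9.

Rate = 7/2 = 3.5 sts per in.
right front: 10.5 × 3.5 = 36.75 → 37.
left front: 11.5 × 3.5 = 40.25 → 40.
collar: 20.5 × 3.5 = 71.75 → 72.
button band: 2.5 × 3.5 = 8.75 → 9.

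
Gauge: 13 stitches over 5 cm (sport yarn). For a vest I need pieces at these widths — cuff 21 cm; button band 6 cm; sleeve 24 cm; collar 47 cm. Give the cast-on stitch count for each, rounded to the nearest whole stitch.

Rate = 13/5 = 2.6 sts per cm.
cuff: 21 × 2.6 = 54.60 → 55.
button band: 6 × 2.6 = 15.60 → 16.
sleeve: 24 × 2.6 = 62.40 → 62.
collar: 47 × 2.6 = 122.20 → 122.

cuff 55; button band 16; sleeve 62; collar 122.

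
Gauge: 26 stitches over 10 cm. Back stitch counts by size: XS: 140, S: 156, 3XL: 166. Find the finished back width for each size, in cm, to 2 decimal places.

XS 53.85 cm; S 60.00 cm; 3XL 63.85 cm.

26/10 = 2.6 sts per cm.
XS: 140 / 2.6 = 53.846 → 53.85 cm.
S: 156 / 2.6 = 60.000 → 60.00 cm.
3XL: 166 / 2.6 = 63.846 → 63.85 cm.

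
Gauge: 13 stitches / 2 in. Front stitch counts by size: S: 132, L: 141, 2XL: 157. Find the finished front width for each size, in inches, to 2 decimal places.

S 20.31 inches; L 21.69 inches; 2XL 24.15 inches.

13/2 = 6.5 sts per in.
S: 132 / 6.5 = 20.308 → 20.31 in.
L: 141 / 6.5 = 21.692 → 21.69 in.
2XL: 157 / 6.5 = 24.154 → 24.15 in.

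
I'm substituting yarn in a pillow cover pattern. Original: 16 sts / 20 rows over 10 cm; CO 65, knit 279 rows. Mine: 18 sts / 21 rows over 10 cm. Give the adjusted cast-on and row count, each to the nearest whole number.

Cast on 73 stitches; work 293 rows.

Stitches: 65 × 18/16 = 73.12 → 73.
Rows: 279 × 21/20 = 292.95 → 293.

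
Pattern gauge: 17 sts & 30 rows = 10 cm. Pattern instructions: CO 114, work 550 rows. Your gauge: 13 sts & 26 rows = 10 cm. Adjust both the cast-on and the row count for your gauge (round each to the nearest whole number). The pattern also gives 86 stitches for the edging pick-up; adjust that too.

Stitches: 114 × 13/17 = 87.18 → 87.
Rows: 550 × 26/30 = 476.67 → 477.
edging pick-up: 86 × 13/17 = 65.76 → 66.

Cast on 87 stitches; work 477 rows; edging pick-up 66 stitches.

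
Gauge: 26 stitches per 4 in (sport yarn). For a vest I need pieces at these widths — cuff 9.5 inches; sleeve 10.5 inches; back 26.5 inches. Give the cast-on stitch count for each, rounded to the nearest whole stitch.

cuff 62; sleeve 68; back 172.

Rate = 26/4 = 6.5 sts per in.
cuff: 9.5 × 6.5 = 61.75 → 62.
sleeve: 10.5 × 6.5 = 68.25 → 68.
back: 26.5 × 6.5 = 172.25 → 172.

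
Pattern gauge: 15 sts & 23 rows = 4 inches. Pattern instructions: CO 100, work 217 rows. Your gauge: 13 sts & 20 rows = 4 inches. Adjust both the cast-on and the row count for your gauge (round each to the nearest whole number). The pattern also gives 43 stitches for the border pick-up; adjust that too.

Stitches: 100 × 13/15 = 86.67 → 87.
Rows: 217 × 20/23 = 188.70 → 189.
border pick-up: 43 × 13/15 = 37.27 → 37.

Cast on 87 stitches; work 189 rows; border pick-up 37 stitches.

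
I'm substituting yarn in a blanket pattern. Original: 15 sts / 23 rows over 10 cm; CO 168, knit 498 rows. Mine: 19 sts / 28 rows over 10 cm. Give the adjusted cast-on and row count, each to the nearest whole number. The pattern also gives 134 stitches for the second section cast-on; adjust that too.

Cast on 213 stitches; work 606 rows; second section cast-on 170 stitches.

Stitches: 168 × 19/15 = 212.80 → 213.
Rows: 498 × 28/23 = 606.26 → 606.
second section cast-on: 134 × 19/15 = 169.73 → 170.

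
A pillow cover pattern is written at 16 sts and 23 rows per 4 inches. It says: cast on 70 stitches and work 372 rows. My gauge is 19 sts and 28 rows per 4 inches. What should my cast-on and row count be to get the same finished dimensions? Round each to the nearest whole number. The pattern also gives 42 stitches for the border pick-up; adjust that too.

Stitches: 70 × 19/16 = 83.12 → 83.
Rows: 372 × 28/23 = 452.87 → 453.
border pick-up: 42 × 19/16 = 49.88 → 50.

Cast on 83 stitches; work 453 rows; border pick-up 50 stitches.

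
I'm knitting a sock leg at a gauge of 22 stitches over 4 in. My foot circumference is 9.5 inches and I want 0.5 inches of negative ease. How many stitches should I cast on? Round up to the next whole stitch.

Finished = 9.5 − 0.5 = 9 in.
22 / 4 = 5.5 sts per inch.
9.00 × 5.5 = 49.50 sts.
→ 50 sts.

Cast on 50 stitches.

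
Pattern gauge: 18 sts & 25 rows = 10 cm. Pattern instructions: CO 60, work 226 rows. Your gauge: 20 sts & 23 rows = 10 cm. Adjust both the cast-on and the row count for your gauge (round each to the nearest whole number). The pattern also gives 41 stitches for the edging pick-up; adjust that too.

Stitches: 60 × 20/18 = 66.67 → 67.
Rows: 226 × 23/25 = 207.92 → 208.
edging pick-up: 41 × 20/18 = 45.56 → 46.

Cast on 67 stitches; work 208 rows; edging pick-up 46 stitches.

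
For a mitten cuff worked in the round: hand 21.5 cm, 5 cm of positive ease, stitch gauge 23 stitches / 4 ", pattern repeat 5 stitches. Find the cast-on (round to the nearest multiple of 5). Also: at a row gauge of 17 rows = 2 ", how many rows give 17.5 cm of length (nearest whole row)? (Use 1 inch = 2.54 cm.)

Cast on 60 stitches; work 59 rows.

Finished = 21.5 + 5 = 26.5 cm.
26.5 cm × 1/2.54 = 10.43 inches.
23/4 = 5.75 sts per in; 10.43 × 5.75 = 59.99 sts.
Nearest multiple of 5 → 60.
17.5 cm = 6.89 inches; × 8.5 = 58.56 → 59 rows.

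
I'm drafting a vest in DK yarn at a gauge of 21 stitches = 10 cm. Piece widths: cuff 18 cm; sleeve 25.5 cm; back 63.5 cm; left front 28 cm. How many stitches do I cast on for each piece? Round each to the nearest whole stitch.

cuff 38; sleeve 54; back 133; left front 59.

Rate = 21/10 = 2.1 sts per cm.
cuff: 18 × 2.1 = 37.80 → 38.
sleeve: 25.5 × 2.1 = 53.55 → 54.
back: 63.5 × 2.1 = 133.35 → 133.
left front: 28 × 2.1 = 58.80 → 59.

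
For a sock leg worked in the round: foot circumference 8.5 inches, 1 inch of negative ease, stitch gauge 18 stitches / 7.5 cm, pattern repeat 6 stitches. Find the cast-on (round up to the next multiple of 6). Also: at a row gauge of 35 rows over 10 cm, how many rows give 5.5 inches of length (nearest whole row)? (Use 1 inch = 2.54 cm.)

Cast on 48 stitches; work 49 rows.

Finished = 8.5 − 1 = 7.5 inches.
7.5 inches × 2.54 = 19.05 cm.
18/7.5 = 2.4 sts per cm; 19.05 × 2.4 = 45.72 sts.
Next multiple of 6 → 48.
5.5 inches = 13.97 cm; × 3.5 = 48.90 → 49 rows.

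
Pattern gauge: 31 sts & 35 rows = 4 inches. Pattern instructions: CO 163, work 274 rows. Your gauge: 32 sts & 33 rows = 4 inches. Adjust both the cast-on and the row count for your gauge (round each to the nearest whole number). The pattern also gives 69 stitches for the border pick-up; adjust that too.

Stitches: 163 × 32/31 = 168.26 → 168.
Rows: 274 × 33/35 = 258.34 → 258.
border pick-up: 69 × 32/31 = 71.23 → 71.

Cast on 168 stitches; work 258 rows; border pick-up 71 stitches.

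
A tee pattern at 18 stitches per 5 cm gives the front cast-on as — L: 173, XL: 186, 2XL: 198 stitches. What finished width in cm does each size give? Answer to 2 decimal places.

18/5 = 3.6 sts per cm.
L: 173 / 3.6 = 48.056 → 48.06 cm.
XL: 186 / 3.6 = 51.667 → 51.67 cm.
2XL: 198 / 3.6 = 55.000 → 55.00 cm.

L 48.06 cm; XL 51.67 cm; 2XL 55.00 cm.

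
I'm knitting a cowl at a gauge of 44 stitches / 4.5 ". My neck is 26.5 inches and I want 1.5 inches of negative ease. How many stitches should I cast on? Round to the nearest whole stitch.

Finished = 26.5 − 1.5 = 25 in.
44 / 4.5 = 9.778 sts per inch.
25.00 × 9.778 = 244.44 sts.
→ 244 sts.

244 stitches.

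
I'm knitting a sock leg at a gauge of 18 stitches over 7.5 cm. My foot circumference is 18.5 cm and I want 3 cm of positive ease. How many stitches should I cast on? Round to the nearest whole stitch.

CO 52 sts.

Finished = 18.5 + 3 = 21.5 cm.
18 / 7.5 = 2.4 sts per cm.
21.50 × 2.4 = 51.60 sts.
→ 52 sts.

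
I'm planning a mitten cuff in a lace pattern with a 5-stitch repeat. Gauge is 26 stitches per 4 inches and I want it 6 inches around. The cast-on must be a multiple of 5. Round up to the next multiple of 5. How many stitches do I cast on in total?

Cast on 40 stitches.

26 / 4 = 6.5 sts per inch.
6 × 6.5 = 39.00 sts.
Next multiple of 5: 40.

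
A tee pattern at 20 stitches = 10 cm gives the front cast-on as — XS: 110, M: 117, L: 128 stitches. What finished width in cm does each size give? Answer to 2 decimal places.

20/10 = 2 sts per cm.
XS: 110 / 2 = 55.000 → 55.00 cm.
M: 117 / 2 = 58.500 → 58.50 cm.
L: 128 / 2 = 64.000 → 64.00 cm.

XS 55.00 cm; M 58.50 cm; L 64.00 cm.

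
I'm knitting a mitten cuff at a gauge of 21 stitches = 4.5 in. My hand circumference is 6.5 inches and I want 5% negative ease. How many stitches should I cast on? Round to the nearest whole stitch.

Finished = 6.5 × 0.95 = 6.17 in.
21 / 4.5 = 4.667 sts per inch.
6.17 × 4.667 = 28.82 sts.
→ 29 sts.

CO 29 sts.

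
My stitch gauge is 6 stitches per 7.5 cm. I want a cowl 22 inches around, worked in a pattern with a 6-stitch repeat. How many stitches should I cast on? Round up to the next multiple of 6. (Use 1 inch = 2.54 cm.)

22 in = 22 × 2.54 = 55.88 cm.
6 / 7.5 = 0.8 sts/cm.
55.88 × 0.8 = 44.70 sts.
→ 48.

Cast on 48 stitches.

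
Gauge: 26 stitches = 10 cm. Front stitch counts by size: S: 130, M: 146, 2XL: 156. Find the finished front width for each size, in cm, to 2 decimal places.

S 50.00 cm; M 56.15 cm; 2XL 60.00 cm.

26/10 = 2.6 sts per cm.
S: 130 / 2.6 = 50.000 → 50.00 cm.
M: 146 / 2.6 = 56.154 → 56.15 cm.
2XL: 156 / 2.6 = 60.000 → 60.00 cm.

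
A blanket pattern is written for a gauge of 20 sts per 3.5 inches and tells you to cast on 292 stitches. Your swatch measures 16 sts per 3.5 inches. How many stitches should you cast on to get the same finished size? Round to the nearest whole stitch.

Cast on 234 stitches.

Scale factor = 16 / 20 = 0.800.
292 × 16 / 20 = 233.60 sts.
→ 234 sts.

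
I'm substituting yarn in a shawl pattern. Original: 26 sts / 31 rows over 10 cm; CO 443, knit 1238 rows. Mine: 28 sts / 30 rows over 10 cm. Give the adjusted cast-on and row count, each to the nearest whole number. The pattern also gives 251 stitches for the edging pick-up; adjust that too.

Stitches: 443 × 28/26 = 477.08 → 477.
Rows: 1238 × 30/31 = 1198.06 → 1198.
edging pick-up: 251 × 28/26 = 270.31 → 270.

Cast on 477 stitches; work 1198 rows; edging pick-up 270 stitches.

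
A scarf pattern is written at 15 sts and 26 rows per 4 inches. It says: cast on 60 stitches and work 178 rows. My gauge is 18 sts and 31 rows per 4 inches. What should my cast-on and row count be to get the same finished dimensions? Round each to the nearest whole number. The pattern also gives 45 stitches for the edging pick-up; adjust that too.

Stitches: 60 × 18/15 = 72.00 → 72.
Rows: 178 × 31/26 = 212.23 → 212.
edging pick-up: 45 × 18/15 = 54.00 → 54.

Cast on 72 stitches; work 212 rows; edging pick-up 54 stitches.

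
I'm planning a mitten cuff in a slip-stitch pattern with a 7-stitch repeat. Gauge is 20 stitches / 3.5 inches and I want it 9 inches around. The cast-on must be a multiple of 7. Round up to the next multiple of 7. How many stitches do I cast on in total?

CO 56 sts.

20 / 3.5 = 5.714 sts per inch.
9 × 5.714 = 51.43 sts.
Next multiple of 7: 56.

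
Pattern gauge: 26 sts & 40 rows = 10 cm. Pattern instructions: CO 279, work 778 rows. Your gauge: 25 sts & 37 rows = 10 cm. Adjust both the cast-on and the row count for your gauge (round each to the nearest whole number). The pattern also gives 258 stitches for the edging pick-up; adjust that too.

Cast on 268 stitches; work 720 rows; edging pick-up 248 stitches.

Stitches: 279 × 25/26 = 268.27 → 268.
Rows: 778 × 37/40 = 719.65 → 720.
edging pick-up: 258 × 25/26 = 248.08 → 248.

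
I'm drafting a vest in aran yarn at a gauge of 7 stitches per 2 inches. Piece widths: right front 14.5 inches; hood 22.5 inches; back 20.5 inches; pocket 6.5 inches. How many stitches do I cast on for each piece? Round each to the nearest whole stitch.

right front 51; hood 79; back 72; pocket 23.

Rate = 7/2 = 3.5 sts per in.
right front: 14.5 × 3.5 = 50.75 → 51.
hood: 22.5 × 3.5 = 78.75 → 79.
back: 20.5 × 3.5 = 71.75 → 72.
pocket: 6.5 × 3.5 = 22.75 → 23.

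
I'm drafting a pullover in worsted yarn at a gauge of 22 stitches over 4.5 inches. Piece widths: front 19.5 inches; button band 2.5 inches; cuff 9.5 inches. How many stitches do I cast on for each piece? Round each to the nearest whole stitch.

Rate = 22/4.5 = 4.889 sts per in.
front: 19.5 × 4.889 = 95.33 → 95.
button band: 2.5 × 4.889 = 12.22 → 12.
cuff: 9.5 × 4.889 = 46.44 → 46.

front 95; button band 12; cuff 46.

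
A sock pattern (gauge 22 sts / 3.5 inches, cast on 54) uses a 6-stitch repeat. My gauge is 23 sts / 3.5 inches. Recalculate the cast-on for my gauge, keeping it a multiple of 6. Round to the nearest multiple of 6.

54 × 23 / 22 = 56.45.
Nearest multiple of 6: 54.

Cast on 54 stitches.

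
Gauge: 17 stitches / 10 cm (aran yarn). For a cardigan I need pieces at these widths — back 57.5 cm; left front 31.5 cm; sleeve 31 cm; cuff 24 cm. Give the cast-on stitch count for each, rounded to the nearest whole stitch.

back 98; left front 54; sleeve 53; cuff 41.

Rate = 17/10 = 1.7 sts per cm.
back: 57.5 × 1.7 = 97.75 → 98.
left front: 31.5 × 1.7 = 53.55 → 54.
sleeve: 31 × 1.7 = 52.70 → 53.
cuff: 24 × 1.7 = 40.80 → 41.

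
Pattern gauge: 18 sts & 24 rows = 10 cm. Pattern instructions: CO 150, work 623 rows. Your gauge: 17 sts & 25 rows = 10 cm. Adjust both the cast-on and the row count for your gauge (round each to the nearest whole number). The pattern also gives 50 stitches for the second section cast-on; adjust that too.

Cast on 142 stitches; work 649 rows; second section cast-on 47 stitches.

Stitches: 150 × 17/18 = 141.67 → 142.
Rows: 623 × 25/24 = 648.96 → 649.
second section cast-on: 50 × 17/18 = 47.22 → 47.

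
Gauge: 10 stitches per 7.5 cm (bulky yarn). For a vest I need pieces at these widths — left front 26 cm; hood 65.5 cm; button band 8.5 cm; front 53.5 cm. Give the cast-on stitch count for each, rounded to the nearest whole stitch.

left front 35; hood 87; button band 11; front 71.

Rate = 10/7.5 = 1.333 sts per cm.
left front: 26 × 1.333 = 34.67 → 35.
hood: 65.5 × 1.333 = 87.33 → 87.
button band: 8.5 × 1.333 = 11.33 → 11.
front: 53.5 × 1.333 = 71.33 → 71.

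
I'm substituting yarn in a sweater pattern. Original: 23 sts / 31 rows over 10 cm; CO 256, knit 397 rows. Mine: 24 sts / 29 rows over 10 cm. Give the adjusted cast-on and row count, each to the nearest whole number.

Stitches: 256 × 24/23 = 267.13 → 267.
Rows: 397 × 29/31 = 371.39 → 371.

Cast on 267 stitches; work 371 rows.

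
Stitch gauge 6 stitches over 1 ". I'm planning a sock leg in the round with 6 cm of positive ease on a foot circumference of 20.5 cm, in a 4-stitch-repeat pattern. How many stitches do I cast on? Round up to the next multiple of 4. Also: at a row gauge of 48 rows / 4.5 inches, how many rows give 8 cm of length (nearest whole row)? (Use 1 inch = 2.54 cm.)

Cast on 64 stitches; work 34 rows.

Finished = 20.5 + 6 = 26.5 cm.
26.5 cm × 1/2.54 = 10.43 inches.
6/1 = 6 sts per in; 10.43 × 6 = 62.60 sts.
Next multiple of 4 → 64.
8 cm = 3.15 inches; × 10.667 = 33.60 → 34 rows.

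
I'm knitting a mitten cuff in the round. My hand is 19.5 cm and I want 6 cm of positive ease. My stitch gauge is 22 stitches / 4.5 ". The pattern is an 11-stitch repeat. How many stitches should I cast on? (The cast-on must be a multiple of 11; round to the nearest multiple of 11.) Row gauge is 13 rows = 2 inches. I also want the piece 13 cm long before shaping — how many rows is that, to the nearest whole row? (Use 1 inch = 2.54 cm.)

Cast on 44 stitches; work 33 rows.

Finished = 19.5 + 6 = 25.5 cm.
25.5 cm × 1/2.54 = 10.04 inches.
22/4.5 = 4.889 sts per in; 10.04 × 4.889 = 49.08 sts.
Nearest multiple of 11 → 44.
13 cm = 5.12 inches; × 6.5 = 33.27 → 33 rows.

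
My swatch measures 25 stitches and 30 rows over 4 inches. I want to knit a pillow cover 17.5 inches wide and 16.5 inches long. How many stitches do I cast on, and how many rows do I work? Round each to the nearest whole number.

Stitch gauge = 25/4 = 6.25 sts/in; 17.5 × 6.25 = 109.38 → 109 sts.
Row gauge = 30/4 = 7.5 rows/in; 16.5 × 7.5 = 123.75 → 124 rows.

Cast on 109 stitches and work 124 rows.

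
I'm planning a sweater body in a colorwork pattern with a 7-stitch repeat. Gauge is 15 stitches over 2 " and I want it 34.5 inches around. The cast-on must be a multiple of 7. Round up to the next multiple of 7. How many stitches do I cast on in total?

CO 259 sts.

15 / 2 = 7.5 sts per inch.
34.5 × 7.5 = 258.75 sts.
Next multiple of 7: 259.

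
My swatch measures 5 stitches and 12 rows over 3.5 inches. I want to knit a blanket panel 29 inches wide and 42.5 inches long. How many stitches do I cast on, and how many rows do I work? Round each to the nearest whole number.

Stitch gauge = 5/3.5 = 1.429 sts/in; 29 × 1.429 = 41.43 → 41 sts.
Row gauge = 12/3.5 = 3.429 rows/in; 42.5 × 3.429 = 145.71 → 146 rows.

Cast on 41 stitches and work 146 rows.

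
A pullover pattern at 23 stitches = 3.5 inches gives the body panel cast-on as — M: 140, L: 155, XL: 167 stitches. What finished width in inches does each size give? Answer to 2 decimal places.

23/3.5 = 6.571 sts per in.
M: 140 / 6.571 = 21.304 → 21.30 in.
L: 155 / 6.571 = 23.587 → 23.59 in.
XL: 167 / 6.571 = 25.413 → 25.41 in.

M 21.30 inches; L 23.59 inches; XL 25.41 inches.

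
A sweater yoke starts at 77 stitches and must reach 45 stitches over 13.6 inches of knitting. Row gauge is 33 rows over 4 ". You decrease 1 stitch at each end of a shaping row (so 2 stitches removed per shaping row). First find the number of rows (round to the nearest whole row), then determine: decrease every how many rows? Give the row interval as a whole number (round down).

Decrease every 7th row.

Rows = 13.6 × 8.25 = 112.2 → 112 rows.
Stitches to remove: 32 → 16 shaping rows (at 2 st each).
112 / 16 = 7.00 → every 7 rows.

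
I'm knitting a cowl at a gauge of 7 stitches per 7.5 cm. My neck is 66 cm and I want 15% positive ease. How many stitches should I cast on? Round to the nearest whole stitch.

CO 71 sts.

Finished = 66 × 1.15 = 75.90 cm.
7 / 7.5 = 0.933 sts per cm.
75.90 × 0.933 = 70.84 sts.
→ 71 sts.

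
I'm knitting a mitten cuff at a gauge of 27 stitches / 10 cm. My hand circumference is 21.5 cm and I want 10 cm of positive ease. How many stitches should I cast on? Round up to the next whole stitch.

86 stitches.

Finished = 21.5 + 10 = 31.5 cm.
27 / 10 = 2.7 sts per cm.
31.50 × 2.7 = 85.05 sts.
→ 86 sts.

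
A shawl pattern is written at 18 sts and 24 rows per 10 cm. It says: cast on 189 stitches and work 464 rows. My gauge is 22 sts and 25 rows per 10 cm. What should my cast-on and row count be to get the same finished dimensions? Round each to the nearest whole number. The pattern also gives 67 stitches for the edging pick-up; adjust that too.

Cast on 231 stitches; work 483 rows; edging pick-up 82 stitches.

Stitches: 189 × 22/18 = 231.00 → 231.
Rows: 464 × 25/24 = 483.33 → 483.
edging pick-up: 67 × 22/18 = 81.89 → 82.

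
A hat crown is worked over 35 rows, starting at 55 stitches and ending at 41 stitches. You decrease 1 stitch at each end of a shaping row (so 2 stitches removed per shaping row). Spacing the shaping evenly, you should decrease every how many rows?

Stitches to remove: |41 − 55| = 14.
Shaping rows needed: 14 / 2 = 7.
35 rows / 7 = every 5 rows.

Decrease every 5th row.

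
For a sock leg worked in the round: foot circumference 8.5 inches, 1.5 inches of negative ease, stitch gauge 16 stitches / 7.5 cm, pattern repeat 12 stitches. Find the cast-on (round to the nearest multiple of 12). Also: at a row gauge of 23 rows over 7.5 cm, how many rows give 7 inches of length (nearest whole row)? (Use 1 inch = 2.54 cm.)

Finished = 8.5 − 1.5 = 7 inches.
7 inches × 2.54 = 17.78 cm.
16/7.5 = 2.133 sts per cm; 17.78 × 2.133 = 37.93 sts.
Nearest multiple of 12 → 36.
7 inches = 17.78 cm; × 3.067 = 54.53 → 55 rows.

Cast on 36 stitches; work 55 rows.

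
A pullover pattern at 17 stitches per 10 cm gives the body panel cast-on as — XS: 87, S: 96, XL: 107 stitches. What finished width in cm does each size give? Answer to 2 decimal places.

17/10 = 1.7 sts per cm.
XS: 87 / 1.7 = 51.176 → 51.18 cm.
S: 96 / 1.7 = 56.471 → 56.47 cm.
XL: 107 / 1.7 = 62.941 → 62.94 cm.

XS 51.18 cm; S 56.47 cm; XL 62.94 cm.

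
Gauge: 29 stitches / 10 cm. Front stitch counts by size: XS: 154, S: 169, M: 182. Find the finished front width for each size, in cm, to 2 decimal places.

XS 53.10 cm; S 58.28 cm; M 62.76 cm.

29/10 = 2.9 sts per cm.
XS: 154 / 2.9 = 53.103 → 53.10 cm.
S: 169 / 2.9 = 58.276 → 58.28 cm.
M: 182 / 2.9 = 62.759 → 62.76 cm.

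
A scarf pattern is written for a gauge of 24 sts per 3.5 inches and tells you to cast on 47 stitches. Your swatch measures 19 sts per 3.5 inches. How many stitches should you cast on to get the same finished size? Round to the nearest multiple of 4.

CO 36 sts.

Scale factor = 19 / 24 = 0.792.
47 × 19 / 24 = 37.21 sts.
→ 36 sts.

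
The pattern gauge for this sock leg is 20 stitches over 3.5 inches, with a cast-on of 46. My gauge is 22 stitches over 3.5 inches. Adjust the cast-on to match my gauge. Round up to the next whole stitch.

Cast on 51 stitches.

Scale factor = 22 / 20 = 1.100.
46 × 22 / 20 = 50.60 sts.
→ 51 sts.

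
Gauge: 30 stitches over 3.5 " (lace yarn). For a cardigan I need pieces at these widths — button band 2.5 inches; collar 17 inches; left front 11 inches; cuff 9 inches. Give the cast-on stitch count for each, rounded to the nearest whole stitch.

button band 21; collar 146; left front 94; cuff 77.

Rate = 30/3.5 = 8.571 sts per in.
button band: 2.5 × 8.571 = 21.43 → 21.
collar: 17 × 8.571 = 145.71 → 146.
left front: 11 × 8.571 = 94.29 → 94.
cuff: 9 × 8.571 = 77.14 → 77.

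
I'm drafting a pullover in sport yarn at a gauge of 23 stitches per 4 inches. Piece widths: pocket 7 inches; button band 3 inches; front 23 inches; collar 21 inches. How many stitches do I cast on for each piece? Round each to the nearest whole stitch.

pocket 40; button band 17; front 132; collar 121.

Rate = 23/4 = 5.75 sts per in.
pocket: 7 × 5.75 = 40.25 → 40.
button band: 3 × 5.75 = 17.25 → 17.
front: 23 × 5.75 = 132.25 → 132.
collar: 21 × 5.75 = 120.75 → 121.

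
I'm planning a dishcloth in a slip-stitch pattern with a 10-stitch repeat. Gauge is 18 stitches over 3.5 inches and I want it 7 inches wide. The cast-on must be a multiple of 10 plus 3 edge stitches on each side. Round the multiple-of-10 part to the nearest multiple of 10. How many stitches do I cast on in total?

18 / 3.5 = 5.143 sts per inch.
7 × 5.143 = 36.00 sts.
Less 6 edge sts → 30.00 for the repeat.
Nearest multiple of 10: 30.
Add back 6 edge sts → 36.

36 stitches.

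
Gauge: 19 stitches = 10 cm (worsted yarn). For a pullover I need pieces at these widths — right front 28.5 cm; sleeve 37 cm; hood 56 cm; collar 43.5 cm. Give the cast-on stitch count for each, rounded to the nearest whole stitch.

right front 54; sleeve 70; hood 106; collar 83.

Rate = 19/10 = 1.9 sts per cm.
right front: 28.5 × 1.9 = 54.15 → 54.
sleeve: 37 × 1.9 = 70.30 → 70.
hood: 56 × 1.9 = 106.40 → 106.
collar: 43.5 × 1.9 = 82.65 → 83.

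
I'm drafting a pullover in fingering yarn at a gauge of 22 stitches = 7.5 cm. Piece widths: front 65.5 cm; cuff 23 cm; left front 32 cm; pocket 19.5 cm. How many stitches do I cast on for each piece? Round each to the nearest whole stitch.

front 192; cuff 67; left front 94; pocket 57.

Rate = 22/7.5 = 2.933 sts per cm.
front: 65.5 × 2.933 = 192.13 → 192.
cuff: 23 × 2.933 = 67.47 → 67.
left front: 32 × 2.933 = 93.87 → 94.
pocket: 19.5 × 2.933 = 57.20 → 57.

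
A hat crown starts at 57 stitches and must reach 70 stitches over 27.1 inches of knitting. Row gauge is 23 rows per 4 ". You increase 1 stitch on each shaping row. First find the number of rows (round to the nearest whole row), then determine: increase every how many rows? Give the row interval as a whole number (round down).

Rows = 27.1 × 5.75 = 155.8 → 156 rows.
Stitches to add: 13 → 13 shaping rows (at 1 st each).
156 / 13 = 12.00 → every 12 rows.

Increase every 12th row.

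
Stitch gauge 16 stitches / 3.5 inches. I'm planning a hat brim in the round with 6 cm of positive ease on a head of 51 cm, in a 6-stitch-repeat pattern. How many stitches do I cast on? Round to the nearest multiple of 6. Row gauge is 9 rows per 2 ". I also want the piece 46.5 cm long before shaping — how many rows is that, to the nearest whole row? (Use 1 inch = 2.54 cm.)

Finished = 51 + 6 = 57 cm.
57 cm × 1/2.54 = 22.44 inches.
16/3.5 = 4.571 sts per in; 22.44 × 4.571 = 102.59 sts.
Nearest multiple of 6 → 102.
46.5 cm = 18.31 inches; × 4.5 = 82.38 → 82 rows.

Cast on 102 stitches; work 82 rows.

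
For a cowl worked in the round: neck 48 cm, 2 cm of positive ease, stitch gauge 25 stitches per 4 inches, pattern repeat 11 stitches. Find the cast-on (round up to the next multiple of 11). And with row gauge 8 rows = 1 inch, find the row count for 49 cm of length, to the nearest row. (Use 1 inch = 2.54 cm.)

Finished = 48 + 2 = 50 cm.
50 cm × 1/2.54 = 19.69 inches.
25/4 = 6.25 sts per in; 19.69 × 6.25 = 123.03 sts.
Next multiple of 11 → 132.
49 cm = 19.29 inches; × 8 = 154.33 → 154 rows.

Cast on 132 stitches; work 154 rows.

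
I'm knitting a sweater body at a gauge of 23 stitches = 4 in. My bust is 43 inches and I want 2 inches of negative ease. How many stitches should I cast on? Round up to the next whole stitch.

Cast on 236 stitches.

Finished = 43 − 2 = 41 in.
23 / 4 = 5.75 sts per inch.
41.00 × 5.75 = 235.75 sts.
→ 236 sts.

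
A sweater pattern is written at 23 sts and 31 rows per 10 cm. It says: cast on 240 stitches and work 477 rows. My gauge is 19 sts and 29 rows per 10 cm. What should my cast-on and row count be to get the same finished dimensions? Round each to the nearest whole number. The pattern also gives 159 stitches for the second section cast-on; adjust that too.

Cast on 198 stitches; work 446 rows; second section cast-on 131 stitches.

Stitches: 240 × 19/23 = 198.26 → 198.
Rows: 477 × 29/31 = 446.23 → 446.
second section cast-on: 159 × 19/23 = 131.35 → 131.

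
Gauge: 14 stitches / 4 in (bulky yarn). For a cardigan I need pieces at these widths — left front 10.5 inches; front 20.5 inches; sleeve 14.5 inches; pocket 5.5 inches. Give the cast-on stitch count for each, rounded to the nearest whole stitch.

left front 37; front 72; sleeve 51; pocket 19.

Rate = 14/4 = 3.5 sts per in.
left front: 10.5 × 3.5 = 36.75 → 37.
front: 20.5 × 3.5 = 71.75 → 72.
sleeve: 14.5 × 3.5 = 50.75 → 51.
pocket: 5.5 × 3.5 = 19.25 → 19.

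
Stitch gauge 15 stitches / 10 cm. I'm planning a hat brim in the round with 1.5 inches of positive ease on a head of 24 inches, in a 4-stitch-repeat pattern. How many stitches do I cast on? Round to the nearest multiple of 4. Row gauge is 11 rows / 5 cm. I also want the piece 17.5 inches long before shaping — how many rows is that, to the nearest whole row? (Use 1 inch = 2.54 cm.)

Finished = 24 + 1.5 = 25.5 inches.
25.5 inches × 2.54 = 64.77 cm.
15/10 = 1.5 sts per cm; 64.77 × 1.5 = 97.16 sts.
Nearest multiple of 4 → 96.
17.5 inches = 44.45 cm; × 2.2 = 97.79 → 98 rows.

Cast on 96 stitches; work 98 rows.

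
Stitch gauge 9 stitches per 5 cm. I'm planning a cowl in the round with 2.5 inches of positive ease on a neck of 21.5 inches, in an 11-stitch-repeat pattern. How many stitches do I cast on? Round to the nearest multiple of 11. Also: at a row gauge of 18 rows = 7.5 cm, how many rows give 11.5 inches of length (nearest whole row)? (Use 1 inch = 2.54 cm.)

Cast on 110 stitches; work 70 rows.

Finished = 21.5 + 2.5 = 24 inches.
24 inches × 2.54 = 60.96 cm.
9/5 = 1.8 sts per cm; 60.96 × 1.8 = 109.73 sts.
Nearest multiple of 11 → 110.
11.5 inches = 29.21 cm; × 2.4 = 70.10 → 70 rows.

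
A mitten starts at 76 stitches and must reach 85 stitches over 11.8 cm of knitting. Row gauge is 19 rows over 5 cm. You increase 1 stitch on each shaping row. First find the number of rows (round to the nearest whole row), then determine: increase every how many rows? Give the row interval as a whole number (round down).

Rows = 11.8 × 3.8 = 44.8 → 45 rows.
Stitches to add: 9 → 9 shaping rows (at 1 st each).
45 / 9 = 5.00 → every 5 rows.

Increase every 5th row.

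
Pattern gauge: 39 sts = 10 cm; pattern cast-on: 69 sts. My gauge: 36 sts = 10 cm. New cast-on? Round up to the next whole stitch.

CO 64 sts.

Scale factor = 36 / 39 = 0.923.
69 × 36 / 39 = 63.69 sts.
→ 64 sts.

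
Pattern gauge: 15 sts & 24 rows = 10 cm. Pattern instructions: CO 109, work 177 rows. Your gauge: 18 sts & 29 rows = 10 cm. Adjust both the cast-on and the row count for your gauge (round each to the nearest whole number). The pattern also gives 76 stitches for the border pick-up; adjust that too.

Cast on 131 stitches; work 214 rows; border pick-up 91 stitches.

Stitches: 109 × 18/15 = 130.80 → 131.
Rows: 177 × 29/24 = 213.88 → 214.
border pick-up: 76 × 18/15 = 91.20 → 91.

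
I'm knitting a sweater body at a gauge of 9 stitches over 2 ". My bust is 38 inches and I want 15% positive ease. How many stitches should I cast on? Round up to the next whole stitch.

Finished = 38 × 1.15 = 43.70 in.
9 / 2 = 4.5 sts per inch.
43.70 × 4.5 = 196.65 sts.
→ 197 sts.

Cast on 197 stitches.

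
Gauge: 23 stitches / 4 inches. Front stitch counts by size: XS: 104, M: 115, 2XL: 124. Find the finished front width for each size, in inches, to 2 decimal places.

23/4 = 5.75 sts per in.
XS: 104 / 5.75 = 18.087 → 18.09 in.
M: 115 / 5.75 = 20.000 → 20.00 in.
2XL: 124 / 5.75 = 21.565 → 21.57 in.

XS 18.09 inches; M 20.00 inches; 2XL 21.57 inches.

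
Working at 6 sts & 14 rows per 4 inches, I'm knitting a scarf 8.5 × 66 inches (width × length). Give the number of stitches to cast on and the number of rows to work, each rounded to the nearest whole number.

Stitch gauge = 6/4 = 1.5 sts/in; 8.5 × 1.5 = 12.75 → 13 sts.
Row gauge = 14/4 = 3.5 rows/in; 66 × 3.5 = 231.00 → 231 rows.

Cast on 13 stitches and work 231 rows.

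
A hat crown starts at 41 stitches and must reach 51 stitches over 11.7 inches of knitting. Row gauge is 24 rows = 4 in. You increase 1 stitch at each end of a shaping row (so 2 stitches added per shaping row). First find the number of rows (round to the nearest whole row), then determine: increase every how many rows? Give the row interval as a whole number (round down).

Rows = 11.7 × 6 = 70.2 → 70 rows.
Stitches to add: 10 → 5 shaping rows (at 2 st each).
70 / 5 = 14.00 → every 14 rows.

Increase every 14th row.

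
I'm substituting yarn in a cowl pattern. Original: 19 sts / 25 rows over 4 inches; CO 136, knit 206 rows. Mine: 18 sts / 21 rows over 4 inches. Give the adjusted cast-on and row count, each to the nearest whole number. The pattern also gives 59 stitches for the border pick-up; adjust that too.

Stitches: 136 × 18/19 = 128.84 → 129.
Rows: 206 × 21/25 = 173.04 → 173.
border pick-up: 59 × 18/19 = 55.89 → 56.

Cast on 129 stitches; work 173 rows; border pick-up 56 stitches.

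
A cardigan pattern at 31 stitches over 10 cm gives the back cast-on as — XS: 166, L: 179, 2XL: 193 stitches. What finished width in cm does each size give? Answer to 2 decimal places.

XS 53.55 cm; L 57.74 cm; 2XL 62.26 cm.

31/10 = 3.1 sts per cm.
XS: 166 / 3.1 = 53.548 → 53.55 cm.
L: 179 / 3.1 = 57.742 → 57.74 cm.
2XL: 193 / 3.1 = 62.258 → 62.26 cm.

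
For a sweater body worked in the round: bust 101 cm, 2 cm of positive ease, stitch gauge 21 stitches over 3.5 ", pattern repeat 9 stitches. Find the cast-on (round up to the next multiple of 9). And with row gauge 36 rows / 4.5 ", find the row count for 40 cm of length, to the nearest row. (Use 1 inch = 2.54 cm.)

Finished = 101 + 2 = 103 cm.
103 cm × 1/2.54 = 40.55 inches.
21/3.5 = 6 sts per in; 40.55 × 6 = 243.31 sts.
Next multiple of 9 → 252.
40 cm = 15.75 inches; × 8 = 125.98 → 126 rows.

Cast on 252 stitches; work 126 rows.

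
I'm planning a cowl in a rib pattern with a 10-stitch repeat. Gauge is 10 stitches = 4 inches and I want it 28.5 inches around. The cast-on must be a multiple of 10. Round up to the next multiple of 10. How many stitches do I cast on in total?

CO 80 sts.

10 / 4 = 2.5 sts per inch.
28.5 × 2.5 = 71.25 sts.
Next multiple of 10: 80.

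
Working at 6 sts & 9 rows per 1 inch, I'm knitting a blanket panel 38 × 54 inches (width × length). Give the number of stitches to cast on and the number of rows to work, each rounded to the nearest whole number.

Stitch gauge = 6/1 = 6 sts/in; 38 × 6 = 228.00 → 228 sts.
Row gauge = 9/1 = 9 rows/in; 54 × 9 = 486.00 → 486 rows.

Cast on 228 stitches and work 486 rows.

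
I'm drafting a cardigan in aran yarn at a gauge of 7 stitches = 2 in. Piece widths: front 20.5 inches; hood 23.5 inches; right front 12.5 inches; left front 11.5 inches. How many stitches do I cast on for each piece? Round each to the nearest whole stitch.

front 72; hood 82; right front 44; left front 40.

Rate = 7/2 = 3.5 sts per in.
front: 20.5 × 3.5 = 71.75 → 72.
hood: 23.5 × 3.5 = 82.25 → 82.
right front: 12.5 × 3.5 = 43.75 → 44.
left front: 11.5 × 3.5 = 40.25 → 40.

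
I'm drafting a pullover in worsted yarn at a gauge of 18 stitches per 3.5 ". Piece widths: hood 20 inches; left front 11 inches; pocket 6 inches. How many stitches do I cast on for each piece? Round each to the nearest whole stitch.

hood 103; left front 57; pocket 31.

Rate = 18/3.5 = 5.143 sts per in.
hood: 20 × 5.143 = 102.86 → 103.
left front: 11 × 5.143 = 56.57 → 57.
pocket: 6 × 5.143 = 30.86 → 31.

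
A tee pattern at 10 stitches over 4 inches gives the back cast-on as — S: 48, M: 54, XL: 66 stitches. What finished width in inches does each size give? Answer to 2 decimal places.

S 19.20 inches; M 21.60 inches; XL 26.40 inches.

10/4 = 2.5 sts per in.
S: 48 / 2.5 = 19.200 → 19.20 in.
M: 54 / 2.5 = 21.600 → 21.60 in.
XL: 66 / 2.5 = 26.400 → 26.40 in.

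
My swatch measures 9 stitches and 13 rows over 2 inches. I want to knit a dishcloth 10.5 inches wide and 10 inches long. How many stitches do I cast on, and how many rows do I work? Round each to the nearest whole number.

Cast on 47 stitches and work 65 rows.

Stitch gauge = 9/2 = 4.5 sts/in; 10.5 × 4.5 = 47.25 → 47 sts.
Row gauge = 13/2 = 6.5 rows/in; 10 × 6.5 = 65.00 → 65 rows.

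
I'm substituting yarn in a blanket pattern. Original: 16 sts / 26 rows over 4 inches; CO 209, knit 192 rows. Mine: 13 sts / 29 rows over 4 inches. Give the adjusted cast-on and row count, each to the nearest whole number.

Stitches: 209 × 13/16 = 169.81 → 170.
Rows: 192 × 29/26 = 214.15 → 214.

Cast on 170 stitches; work 214 rows.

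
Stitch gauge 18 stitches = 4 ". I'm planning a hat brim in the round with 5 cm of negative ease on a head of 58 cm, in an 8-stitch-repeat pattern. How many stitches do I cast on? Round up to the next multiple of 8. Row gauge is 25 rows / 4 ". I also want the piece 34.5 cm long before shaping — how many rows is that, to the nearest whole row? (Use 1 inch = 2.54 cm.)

Finished = 58 − 5 = 53 cm.
53 cm × 1/2.54 = 20.87 inches.
18/4 = 4.5 sts per in; 20.87 × 4.5 = 93.90 sts.
Next multiple of 8 → 96.
34.5 cm = 13.58 inches; × 6.25 = 84.89 → 85 rows.

Cast on 96 stitches; work 85 rows.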